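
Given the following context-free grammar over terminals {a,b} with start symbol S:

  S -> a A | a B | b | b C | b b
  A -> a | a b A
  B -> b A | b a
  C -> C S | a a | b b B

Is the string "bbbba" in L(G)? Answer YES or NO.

Convert to CNF:
  S -> T0 A | T0 B | T1 C | T1 T1 | b
  A -> T0 X2 | a
  B -> T1 A | T1 T0
  C -> C S | T0 T0 | T1 X3
  T0 -> a
  T1 -> b
  X2 -> T1 A
  X3 -> T1 B

Fill CYK table bottom-up:
  cell(0,0) b: {S,T1}  orig:{S}
  cell(1,1) b: {S,T1}  orig:{S}
  cell(2,2) b: {S,T1}  orig:{S}
  cell(3,3) b: {S,T1}  orig:{S}
  cell(4,4) a: {A,T0}  orig:{A}
  cell(0,1) bb: {S}
  cell(1,2) bb: {S}
  cell(2,3) bb: {S}
  cell(3,4) ba: {B,X2}  orig:{B}
  cell(0,2) bbb: ∅
  cell(1,3) bbb: ∅
  cell(2,4) bba: {X3}  orig:{}
  cell(0,3) bbbb: ∅
  cell(1,4) bbba: {C}
  cell(0,4) bbbba: {S}

S ∈ T[0,4] ⇒ YES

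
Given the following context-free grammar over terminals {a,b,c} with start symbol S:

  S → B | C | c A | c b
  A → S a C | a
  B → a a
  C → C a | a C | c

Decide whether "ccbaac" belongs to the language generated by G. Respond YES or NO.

CNF form of G:
  S -> C T0 | T0 C | T0 T0 | T1 A | T1 T2 | c
  A -> S X3 | a
  B -> T0 T0
  C -> C T0 | T0 C | c
  T0 -> a
  T1 -> c
  T2 -> b
  X3 -> T0 C

CYK fill:
  [0..0]={C,S,T1}  "c"  orig:{C,S}
  [1..1]={C,S,T1}  "c"  orig:{C,S}
  [2..2]={T2}  "b"  orig:{}
  [3..3]={A,T0}  "a"  orig:{A}
  [4..4]={A,T0}  "a"  orig:{A}
  [5..5]={C,S,T1}  "c"  orig:{C,S}
  [0..1]=∅  "cc"
  [1..2]={S}  "cb"
  [2..3]=∅  "ba"
  [3..4]={B,S}  "aa"
  [4..5]={C,S,X3}  "ac"  orig:{C,S}
  [0..2]=∅  "ccb"
  [1..3]=∅  "cba"
  [2..4]=∅  "baa"
  [3..5]={C,S,X3}  "aac"  orig:{C,S}
  [0..3]=∅  "ccba"
  [1..4]=∅  "cbaa"
  [2..5]=∅  "baac"
  [0..4]=∅  "ccbaa"
  [1..5]={A}  "cbaac"
  [0..5]={S}  "ccbaac"

S ∈ T[0,5] ⇒ YES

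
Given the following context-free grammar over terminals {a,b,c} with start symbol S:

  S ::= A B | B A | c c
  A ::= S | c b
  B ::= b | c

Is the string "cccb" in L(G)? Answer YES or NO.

CNF form of G:
  S -> A B | B A | T0 T0
  A -> A B | B A | T0 T0 | T0 T1
  B -> b | c
  T0 -> c
  T1 -> b

CYK fill:
  [0..0]={B,T0}  "c"  orig:{B}
  [1..1]={B,T0}  "c"  orig:{B}
  [2..2]={B,T0}  "c"  orig:{B}
  [3..3]={B,T1}  "b"  orig:{B}
  [0..1]={A,S}  "cc"
  [1..2]={A,S}  "cc"
  [2..3]={A}  "cb"
  [0..2]={A,S}  "ccc"
  [1..3]={A,S}  "ccb"
  [0..3]={A,S}  "cccb"

S ∈ T[0,3] ⇒ YES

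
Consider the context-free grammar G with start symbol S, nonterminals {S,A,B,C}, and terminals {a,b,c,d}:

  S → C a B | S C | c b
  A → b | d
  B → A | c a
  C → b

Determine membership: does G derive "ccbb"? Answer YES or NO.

Convert to CNF:
  S -> C X3 | S C | T0 T2
  A -> b | d
  B -> T0 T1 | b | d
  C -> b
  T0 -> c
  T1 -> a
  T2 -> b
  X3 -> T1 B

CYK fill:
  cell(0,0) c: {T0}  orig:{}
  cell(1,1) c: {T0}  orig:{}
  cell(2,2) b: {A,B,C,T2}  orig:{A,B,C}
  cell(3,3) b: {A,B,C,T2}  orig:{A,B,C}
  cell(0,1) cc: ∅
  cell(1,2) cb: {S}
  cell(2,3) bb: ∅
  cell(0,2) ccb: ∅
  cell(1,3) cbb: {S}
  cell(0,3) ccbb: ∅

S ∉ T[0,3] ⇒ NO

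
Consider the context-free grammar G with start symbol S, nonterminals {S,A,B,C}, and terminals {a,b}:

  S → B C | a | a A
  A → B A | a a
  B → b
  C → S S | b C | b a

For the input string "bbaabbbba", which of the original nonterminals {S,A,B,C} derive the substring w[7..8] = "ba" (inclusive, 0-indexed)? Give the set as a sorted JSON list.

Convert to CNF:
  S -> B C | T0 A | a
  A -> B A | T0 T0
  B -> b
  C -> S S | T1 C | T1 T0
  T0 -> a
  T1 -> b

CYK fill (cells [i..j] with 7 ≤ i ≤ j ≤ 8 only):
  [7..7]={B,T1}  "b"  orig:{B}
  [8..8]={S,T0}  "a"  orig:{S}
  [7..8]={C}  "ba"

Original NTs in T[7,8] deriving "ba": ["C"]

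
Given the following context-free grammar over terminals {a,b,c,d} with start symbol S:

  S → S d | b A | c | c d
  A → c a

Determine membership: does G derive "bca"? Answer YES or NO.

Convert to CNF:
  S -> S T2 | T0 T2 | T3 A | c
  A -> T0 T1
  T0 -> c
  T1 -> a
  T2 -> d
  T3 -> b

CYK table (by increasing span):
  [0..0]={T3}  "b"  orig:{}
  [1..1]={S,T0}  "c"  orig:{S}
  [2..2]={T1}  "a"  orig:{}
  [0..1]=∅  "bc"
  [1..2]={A}  "ca"
  [0..2]={S}  "bca"

S ∈ T[0,2] ⇒ YES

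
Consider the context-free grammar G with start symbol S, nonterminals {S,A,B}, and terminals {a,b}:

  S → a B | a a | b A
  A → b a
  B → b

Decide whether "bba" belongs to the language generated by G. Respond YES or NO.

Convert to CNF:
  S -> T0 A | T1 B | T1 T1
  A -> T0 T1
  B -> b
  T0 -> b
  T1 -> a

Fill CYK table bottom-up:
  [0..0]={B,T0}  "b"  orig:{B}
  [1..1]={B,T0}  "b"  orig:{B}
  [2..2]={T1}  "a"  orig:{}
  [0..1]=∅  "bb"
  [1..2]={A}  "ba"
  [0..2]={S}  "bba"

S ∈ T[0,2] ⇒ YES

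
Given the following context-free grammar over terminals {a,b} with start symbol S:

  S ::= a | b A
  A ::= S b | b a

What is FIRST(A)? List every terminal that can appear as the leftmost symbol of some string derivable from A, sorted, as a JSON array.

FIRST iteration:
pass 1:
  A via A→b a: +{b}
  S via S→a: +{a}
  S via S→b A: +{b}
  FIRST[S]={a,b}  FIRST[A]={b}
pass 2:
  A via A→S b: +{a}
  FIRST[S]={a,b}  FIRST[A]={a,b}
pass 3: — fixpoint
  FIRST[S]={a,b}  FIRST[A]={a,b}

FIRST(A) = ["a", "b"]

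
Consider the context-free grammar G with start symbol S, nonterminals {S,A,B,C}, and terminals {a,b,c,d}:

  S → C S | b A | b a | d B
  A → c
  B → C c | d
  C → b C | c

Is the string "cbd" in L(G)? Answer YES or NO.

CNF form of G:
  S -> C S | T1 A | T1 T2 | T3 B
  A -> c
  B -> C T0 | d
  C -> T1 C | c
  T0 -> c
  T1 -> b
  T2 -> a
  T3 -> d

CYK fill:
  [0..0]={A,C,T0}  "c"  orig:{A,C}
  [1..1]={T1}  "b"  orig:{}
  [2..2]={B,T3}  "d"  orig:{B}
  [0..1]=∅  "cb"
  [1..2]=∅  "bd"
  [0..2]=∅  "cbd"

S ∉ T[0,2] ⇒ NO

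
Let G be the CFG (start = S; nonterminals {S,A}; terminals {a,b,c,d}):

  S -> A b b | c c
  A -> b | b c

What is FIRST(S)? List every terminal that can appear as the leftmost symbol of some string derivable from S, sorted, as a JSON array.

FIRST sets, iterate to fixpoint:
iter 1:
  A via A→b: +{b}
  S via S→A b b: +{b}
  S via S→c c: +{c}
  FIRST[S]={b,c}  FIRST[A]={b}
iter 2: (no change)
  FIRST[S]={b,c}  FIRST[A]={b}

FIRST(S) = ["b", "c"]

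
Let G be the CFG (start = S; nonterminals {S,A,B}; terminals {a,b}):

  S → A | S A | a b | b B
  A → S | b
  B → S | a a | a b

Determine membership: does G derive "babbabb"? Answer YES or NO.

CNF form of G:
  S -> S A | T0 T1 | T1 B | b
  A -> S A | T0 T1 | T1 B | b
  B -> S A | T0 T0 | T0 T1 | T1 B | b
  T0 -> a
  T1 -> b

Fill CYK table bottom-up:
  [0..0]={A,B,S,T1}  "b"  orig:{A,B,S}
  [1..1]={T0}  "a"  orig:{}
  [2..2]={A,B,S,T1}  "b"  orig:{A,B,S}
  [3..3]={A,B,S,T1}  "b"  orig:{A,B,S}
  [4..4]={T0}  "a"  orig:{}
  [5..5]={A,B,S,T1}  "b"  orig:{A,B,S}
  [6..6]={A,B,S,T1}  "b"  orig:{A,B,S}
  [0..1]=∅  "ba"
  [1..2]={A,B,S}  "ab"
  [2..3]={A,B,S}  "bb"
  [3..4]=∅  "ba"
  [4..5]={A,B,S}  "ab"
  [5..6]={A,B,S}  "bb"
  [0..2]={A,B,S}  "bab"
  [1..3]={A,B,S}  "abb"
  [2..4]=∅  "bba"
  [3..5]={A,B,S}  "bab"
  [4..6]={A,B,S}  "abb"
  [0..3]={A,B,S}  "babb"
  [1..4]=∅  "abba"
  [2..5]={A,B,S}  "bbab"
  [3..6]={A,B,S}  "babb"
  [0..4]=∅  "babba"
  [1..5]={A,B,S}  "abbab"
  [2..6]={A,B,S}  "bbabb"
  [0..5]={A,B,S}  "babbab"
  [1..6]={A,B,S}  "abbabb"
  [0..6]={A,B,S}  "babbabb"

S ∈ T[0,6] ⇒ YES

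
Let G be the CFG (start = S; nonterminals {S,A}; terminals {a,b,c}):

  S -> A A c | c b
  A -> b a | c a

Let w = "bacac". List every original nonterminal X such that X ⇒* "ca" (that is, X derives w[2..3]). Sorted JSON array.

CNF form of G:
  S -> A X3 | T2 T0
  A -> T0 T1 | T2 T1
  T0 -> b
  T1 -> a
  T2 -> c
  X3 -> A T2

CYK fill — only the sub-triangle for w[2..3]:
  cell(2,2) c: {T2}  orig:{}
  cell(3,3) a: {T1}  orig:{}
  cell(2,3) ca: {A}

Original NTs in T[2,3] deriving "ca": ["A"]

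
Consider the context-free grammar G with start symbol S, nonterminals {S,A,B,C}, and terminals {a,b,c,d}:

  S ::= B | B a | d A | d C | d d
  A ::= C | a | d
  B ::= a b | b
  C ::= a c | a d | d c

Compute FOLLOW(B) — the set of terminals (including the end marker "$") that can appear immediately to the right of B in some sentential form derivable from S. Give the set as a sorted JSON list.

FIRST iteration:
pass 1:
  A via A→a: +{a}
  A via A→d: +{d}
  B via B→a b: +{a}
  B via B→b: +{b}
  C via C→a c: +{a}
  C via C→d c: +{d}
  S via S→B: +{a,b}
  S via S→d A: +{d}
  S: {a,b,d}  A: {a,d}  B: {a,b}  C: {a,d}
pass 2: done
  S: {a,b,d}  A: {a,d}  B: {a,b}  C: {a,d}

FOLLOW iteration:
initialize: $ ∈ FOLLOW(S)
[1]
  S→B: FOLLOW(B) ⊇ FOLLOW(S) ⊇ {$}; new: +{$}
  S→B a: FOLLOW(B) ⊇ FIRST(a) = {a}; new: +{a}
  S→d A: FOLLOW(A) ⊇ FOLLOW(S) ⊇ {$}; new: +{$}
  S→d C: FOLLOW(C) ⊇ FOLLOW(S) ⊇ {$}; new: +{$}
  FOLLOW[S]={$}  FOLLOW[A]={$}  FOLLOW[B]={$,a}  FOLLOW[C]={$}
[2] (stable)
  FOLLOW[S]={$}  FOLLOW[A]={$}  FOLLOW[B]={$,a}  FOLLOW[C]={$}

FOLLOW(B) = ["$", "a"]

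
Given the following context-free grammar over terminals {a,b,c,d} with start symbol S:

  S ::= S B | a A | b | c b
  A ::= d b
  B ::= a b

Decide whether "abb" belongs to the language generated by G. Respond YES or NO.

CNF form of G:
  S -> S B | T2 A | T3 T1 | b
  A -> T0 T1
  B -> T2 T1
  T0 -> d
  T1 -> b
  T2 -> a
  T3 -> c

CYK fill:
  T[0,0] 'a' = {T2}  orig:{}
  T[1,1] 'b' = {S,T1}  orig:{S}
  T[2,2] 'b' = {S,T1}  orig:{S}
  T[0,1] 'ab' = {B}
  T[1,2] 'bb' = ∅
  T[0,2] 'abb' = ∅

S ∉ T[0,2] ⇒ NO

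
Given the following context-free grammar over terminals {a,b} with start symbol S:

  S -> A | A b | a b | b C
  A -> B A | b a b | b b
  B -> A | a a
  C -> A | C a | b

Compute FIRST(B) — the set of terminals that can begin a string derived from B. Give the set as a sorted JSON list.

Compute FIRST by fixpoint:
pass 1:
  A via A→b a b: +{b}
  B via B→A: +{b}
  B via B→a a: +{a}
  C via C→A: +{b}
  S via S→A: +{b}
  S via S→a b: +{a}
  FIRST(S)={a,b}  FIRST(A)={b}  FIRST(B)={a,b}  FIRST(C)={b}
pass 2:
  A via A→B A: +{a}
  C via C→A: +{a}
  FIRST(S)={a,b}  FIRST(A)={a,b}  FIRST(B)={a,b}  FIRST(C)={a,b}
pass 3: (stable)
  FIRST(S)={a,b}  FIRST(A)={a,b}  FIRST(B)={a,b}  FIRST(C)={a,b}

FIRST(B) = ["a", "b"]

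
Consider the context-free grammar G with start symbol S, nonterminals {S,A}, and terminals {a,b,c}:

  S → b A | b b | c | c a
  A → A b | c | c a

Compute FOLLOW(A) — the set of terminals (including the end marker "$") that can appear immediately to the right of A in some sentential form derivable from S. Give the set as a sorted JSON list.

FIRST iteration:
pass 1:
  A via A→c: +{c}
  S via S→b A: +{b}
  S via S→c: +{c}
  FIRST(S)={b,c}  FIRST(A)={c}
pass 2: (no change)
  FIRST(S)={b,c}  FIRST(A)={c}

FOLLOW sets:
seed FOLLOW(S) with $
iter 1:
  A→A b: FOLLOW(A) ⊇ FIRST(b) = {b}; new: +{b}
  S→b A: FOLLOW(A) ⊇ FOLLOW(S) ⊇ {$}; new: +{$}
  S: {$}  A: {$,b}
iter 2: (stable)
  S: {$}  A: {$,b}

FOLLOW(A) = ["$", "b"]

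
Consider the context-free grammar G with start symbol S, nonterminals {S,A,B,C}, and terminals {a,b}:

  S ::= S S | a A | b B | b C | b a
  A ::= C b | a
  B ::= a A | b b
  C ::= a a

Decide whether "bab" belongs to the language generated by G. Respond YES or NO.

CNF form of G:
  S -> S S | T0 B | T0 C | T0 T1 | T1 A
  A -> C T0 | a
  B -> T0 T0 | T1 A
  C -> T1 T1
  T0 -> b
  T1 -> a

CYK fill:
  T[0,0] 'b' = {T0}  orig:{}
  T[1,1] 'a' = {A,T1}  orig:{A}
  T[2,2] 'b' = {T0}  orig:{}
  T[0,1] 'ba' = {S}
  T[1,2] 'ab' = ∅
  T[0,2] 'bab' = ∅

S ∉ T[0,2] ⇒ NO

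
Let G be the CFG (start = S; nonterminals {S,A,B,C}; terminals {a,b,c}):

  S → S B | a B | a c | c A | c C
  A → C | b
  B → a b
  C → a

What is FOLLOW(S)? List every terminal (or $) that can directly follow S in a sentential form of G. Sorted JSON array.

FIRST iteration:
pass 1:
  A via A→b: +{b}
  B via B→a b: +{a}
  C via C→a: +{a}
  S via S→a B: +{a}
  S via S→c A: +{c}
  S: {a,c}  A: {b}  B: {a}  C: {a}
pass 2:
  A via A→C: +{a}
  S: {a,c}  A: {a,b}  B: {a}  C: {a}
pass 3: — fixpoint
  S: {a,c}  A: {a,b}  B: {a}  C: {a}

Compute FOLLOW by fixpoint:
FOLLOW(S) := {$}
iter 1:
  S→S B: FOLLOW(S) ⊇ FIRST(B) = {a}; new: +{a}
  S→S B: FOLLOW(B) ⊇ FOLLOW(S) ⊇ {$,a}; new: +{$,a}
  S→c A: FOLLOW(A) ⊇ FOLLOW(S) ⊇ {$,a}; new: +{$,a}
  S→c C: FOLLOW(C) ⊇ FOLLOW(S) ⊇ {$,a}; new: +{$,a}
  FOLLOW(S)={$,a}  FOLLOW(A)={$,a}  FOLLOW(B)={$,a}  FOLLOW(C)={$,a}
iter 2: (stable)
  FOLLOW(S)={$,a}  FOLLOW(A)={$,a}  FOLLOW(B)={$,a}  FOLLOW(C)={$,a}

FOLLOW(S) = ["$", "a"]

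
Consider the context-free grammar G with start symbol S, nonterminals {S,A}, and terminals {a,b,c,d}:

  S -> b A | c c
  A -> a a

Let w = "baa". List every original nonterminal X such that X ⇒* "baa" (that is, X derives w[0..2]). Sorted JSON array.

Convert to CNF:
  S -> T1 A | T2 T2
  A -> T0 T0
  T0 -> a
  T1 -> b
  T2 -> c

Fill CYK table bottom-up, restricted to cells inside w[0..2]:
  T[0,0] 'b' = {T1}  orig:{}
  T[1,1] 'a' = {T0}  orig:{}
  T[2,2] 'a' = {T0}  orig:{}
  T[0,1] 'ba' = ∅
  T[1,2] 'aa' = {A}
  T[0,2] 'baa' = {S}

Original NTs in T[0,2] deriving "baa": ["S"]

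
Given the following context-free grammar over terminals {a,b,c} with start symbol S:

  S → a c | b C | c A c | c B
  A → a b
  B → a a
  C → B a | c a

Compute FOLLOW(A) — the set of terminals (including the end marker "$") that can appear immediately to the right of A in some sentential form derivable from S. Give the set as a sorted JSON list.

FIRST sets, iterate to fixpoint:
round 1:
  A via A→a b: +{a}
  B via B→a a: +{a}
  C via C→B a: +{a}
  C via C→c a: +{c}
  S via S→a c: +{a}
  S via S→b C: +{b}
  S via S→c A c: +{c}
  S: {a,b,c}  A: {a}  B: {a}  C: {a,c}
round 2: (stable)
  S: {a,b,c}  A: {a}  B: {a}  C: {a,c}

FOLLOW sets:
initialize: $ ∈ FOLLOW(S)
iter 1:
  C→B a: FOLLOW(B) ⊇ FIRST(a) = {a}; new: +{a}
  S→b C: FOLLOW(C) ⊇ FOLLOW(S) ⊇ {$}; new: +{$}
  S→c A c: FOLLOW(A) ⊇ FIRST(c) = {c}; new: +{c}
  S→c B: FOLLOW(B) ⊇ FOLLOW(S) ⊇ {$}; new: +{$}
  FOLLOW(S)={$}  FOLLOW(A)={c}  FOLLOW(B)={$,a}  FOLLOW(C)={$}
iter 2: (stable)
  FOLLOW(S)={$}  FOLLOW(A)={c}  FOLLOW(B)={$,a}  FOLLOW(C)={$}

FOLLOW(A) = ["c"]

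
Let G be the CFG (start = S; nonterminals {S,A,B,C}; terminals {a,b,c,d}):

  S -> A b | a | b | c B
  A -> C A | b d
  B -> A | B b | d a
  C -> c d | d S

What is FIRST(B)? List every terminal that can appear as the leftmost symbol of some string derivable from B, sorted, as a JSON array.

FIRST sets, iterate to fixpoint:
round 1:
  A via A→b d: +{b}
  B via B→A: +{b}
  B via B→d a: +{d}
  C via C→c d: +{c}
  C via C→d S: +{d}
  S via S→A b: +{b}
  S via S→a: +{a}
  S via S→c B: +{c}
  FIRST[S]={a,b,c}  FIRST[A]={b}  FIRST[B]={b,d}  FIRST[C]={c,d}
round 2:
  A via A→C A: +{c,d}
  B via B→A: +{c}
  S via S→A b: +{d}
  FIRST[S]={a,b,c,d}  FIRST[A]={b,c,d}  FIRST[B]={b,c,d}  FIRST[C]={c,d}
round 3: — fixpoint
  FIRST[S]={a,b,c,d}  FIRST[A]={b,c,d}  FIRST[B]={b,c,d}  FIRST[C]={c,d}

FIRST(B) = ["b", "c", "d"]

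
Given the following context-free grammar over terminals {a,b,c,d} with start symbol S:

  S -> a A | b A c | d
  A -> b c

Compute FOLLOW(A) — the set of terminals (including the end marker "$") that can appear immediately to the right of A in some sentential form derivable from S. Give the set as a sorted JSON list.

Compute FIRST by fixpoint:
pass 1:
  A via A→b c: +{b}
  S via S→a A: +{a}
  S via S→b A c: +{b}
  S via S→d: +{d}
  S: {a,b,d}  A: {b}
pass 2: (stable)
  S: {a,b,d}  A: {b}

Compute FOLLOW by fixpoint:
initialize: $ ∈ FOLLOW(S)
iter 1:
  S→a A: FOLLOW(A) ⊇ FOLLOW(S) ⊇ {$}; new: +{$}
  S→b A c: FOLLOW(A) ⊇ FIRST(c) = {c}; new: +{c}
  FOLLOW(S)={$}  FOLLOW(A)={$,c}
iter 2: (stable)
  FOLLOW(S)={$}  FOLLOW(A)={$,c}

FOLLOW(A) = ["$", "c"]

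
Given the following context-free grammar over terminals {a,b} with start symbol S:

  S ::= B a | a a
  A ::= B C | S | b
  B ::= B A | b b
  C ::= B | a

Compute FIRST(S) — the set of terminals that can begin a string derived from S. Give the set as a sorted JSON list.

FIRST iteration:
round 1:
  A via A→b: +{b}
  B via B→b b: +{b}
  C via C→B: +{b}
  C via C→a: +{a}
  S via S→B a: +{b}
  S via S→a a: +{a}
  FIRST[S]={a,b}  FIRST[A]={b}  FIRST[B]={b}  FIRST[C]={a,b}
round 2:
  A via A→S: +{a}
  FIRST[S]={a,b}  FIRST[A]={a,b}  FIRST[B]={b}  FIRST[C]={a,b}
round 3: (stable)
  FIRST[S]={a,b}  FIRST[A]={a,b}  FIRST[B]={b}  FIRST[C]={a,b}

FIRST(S) = ["a", "b"]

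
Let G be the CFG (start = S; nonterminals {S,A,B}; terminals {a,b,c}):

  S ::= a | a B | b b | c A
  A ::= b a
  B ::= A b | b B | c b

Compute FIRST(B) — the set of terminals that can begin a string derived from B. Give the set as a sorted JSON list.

FIRST sets, iterate to fixpoint:
pass 1:
  A via A→b a: +{b}
  B via B→A b: +{b}
  B via B→c b: +{c}
  S via S→a: +{a}
  S via S→b b: +{b}
  S via S→c A: +{c}
  FIRST[S]={a,b,c}  FIRST[A]={b}  FIRST[B]={b,c}
pass 2: — fixpoint
  FIRST[S]={a,b,c}  FIRST[A]={b}  FIRST[B]={b,c}

FIRST(B) = ["b", "c"]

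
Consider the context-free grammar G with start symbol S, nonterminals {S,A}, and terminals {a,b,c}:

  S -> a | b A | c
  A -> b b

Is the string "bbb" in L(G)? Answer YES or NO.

CNF form of G:
  S -> T0 A | a | c
  A -> T0 T0
  T0 -> b

CYK table (by increasing span):
  [0..0]={T0}  "b"  orig:{}
  [1..1]={T0}  "b"  orig:{}
  [2..2]={T0}  "b"  orig:{}
  [0..1]={A}  "bb"
  [1..2]={A}  "bb"
  [0..2]={S}  "bbb"

S ∈ T[0,2] ⇒ YES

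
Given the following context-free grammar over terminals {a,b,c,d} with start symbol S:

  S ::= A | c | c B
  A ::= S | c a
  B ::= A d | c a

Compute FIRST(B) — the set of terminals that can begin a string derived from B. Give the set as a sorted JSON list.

FIRST iteration:
pass 1:
  A via A→c a: +{c}
  B via B→A d: +{c}
  S via S→A: +{c}
  S: {c}  A: {c}  B: {c}
pass 2: (stable)
  S: {c}  A: {c}  B: {c}

FIRST(B) = ["c"]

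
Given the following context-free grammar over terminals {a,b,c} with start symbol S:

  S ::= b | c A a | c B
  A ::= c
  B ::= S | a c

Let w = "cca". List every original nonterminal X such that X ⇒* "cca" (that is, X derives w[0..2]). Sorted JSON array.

CNF form of G:
  S -> T1 B | T1 X3 | b
  A -> c
  B -> T0 T1 | T1 B | T1 X2 | b
  T0 -> a
  T1 -> c
  X2 -> A T0
  X3 -> A T0

CYK table (by increasing span) — only the sub-triangle for w[0..2]:
  [0..0]={A,T1}  "c"  orig:{A}
  [1..1]={A,T1}  "c"  orig:{A}
  [2..2]={T0}  "a"  orig:{}
  [0..1]=∅  "cc"
  [1..2]={X2,X3}  "ca"  orig:{}
  [0..2]={B,S}  "cca"

Original NTs in T[0,2] deriving "cca": ["B", "S"]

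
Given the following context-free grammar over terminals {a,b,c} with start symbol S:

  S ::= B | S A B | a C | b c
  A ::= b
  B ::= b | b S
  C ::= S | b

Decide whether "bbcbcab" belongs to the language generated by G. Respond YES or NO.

CNF form of G:
  S -> S X4 | T0 S | T0 T2 | T1 C | b
  A -> b
  B -> T0 S | b
  C -> S X3 | T0 S | T0 T2 | T1 C | b
  T0 -> b
  T1 -> a
  T2 -> c
  X3 -> A B
  X4 -> A B

CYK table (by increasing span):
  T[0,0] 'b' = {A,B,C,S,T0}  orig:{A,B,C,S}
  T[1,1] 'b' = {A,B,C,S,T0}  orig:{A,B,C,S}
  T[2,2] 'c' = {T2}  orig:{}
  T[3,3] 'b' = {A,B,C,S,T0}  orig:{A,B,C,S}
  T[4,4] 'c' = {T2}  orig:{}
  T[5,5] 'a' = {T1}  orig:{}
  T[6,6] 'b' = {A,B,C,S,T0}  orig:{A,B,C,S}
  T[0,1] 'bb' = {B,C,S,X3,X4}  orig:{B,C,S}
  T[1,2] 'bc' = {C,S}
  T[2,3] 'cb' = ∅
  T[3,4] 'bc' = {C,S}
  T[4,5] 'ca' = ∅
  T[5,6] 'ab' = {C,S}
  T[0,2] 'bbc' = {B,C,S}
  T[1,3] 'bcb' = ∅
  T[2,4] 'cbc' = ∅
  T[3,5] 'bca' = ∅
  T[4,6] 'cab' = ∅
  T[0,3] 'bbcb' = ∅
  T[1,4] 'bcbc' = ∅
  T[2,5] 'cbca' = ∅
  T[3,6] 'bcab' = ∅
  T[0,4] 'bbcbc' = ∅
  T[1,5] 'bcbca' = ∅
  T[2,6] 'cbcab' = ∅
  T[0,5] 'bbcbca' = ∅
  T[1,6] 'bcbcab' = ∅
  T[0,6] 'bbcbcab' = ∅

S ∉ T[0,6] ⇒ NO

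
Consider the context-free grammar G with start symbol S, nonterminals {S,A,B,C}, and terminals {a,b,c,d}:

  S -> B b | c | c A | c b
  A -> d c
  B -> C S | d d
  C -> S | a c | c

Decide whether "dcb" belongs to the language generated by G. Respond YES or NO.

CNF form of G:
  S -> B T2 | T1 A | T1 T2 | c
  A -> T0 T1
  B -> C S | T0 T0
  C -> B T2 | T1 A | T1 T2 | T3 T1 | c
  T0 -> d
  T1 -> c
  T2 -> b
  T3 -> a

CYK table (by increasing span):
  cell(0,0) d: {T0}  orig:{}
  cell(1,1) c: {C,S,T1}  orig:{C,S}
  cell(2,2) b: {T2}  orig:{}
  cell(0,1) dc: {A}
  cell(1,2) cb: {C,S}
  cell(0,2) dcb: ∅

S ∉ T[0,2] ⇒ NO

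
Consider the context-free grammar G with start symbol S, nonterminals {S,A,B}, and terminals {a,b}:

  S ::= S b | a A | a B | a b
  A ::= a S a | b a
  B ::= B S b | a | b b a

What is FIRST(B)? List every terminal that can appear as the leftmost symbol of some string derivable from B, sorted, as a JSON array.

FIRST sets, iterate to fixpoint:
round 1:
  A via A→a S a: +{a}
  A via A→b a: +{b}
  B via B→a: +{a}
  B via B→b b a: +{b}
  S via S→a A: +{a}
  FIRST(S)={a}  FIRST(A)={a,b}  FIRST(B)={a,b}
round 2: done
  FIRST(S)={a}  FIRST(A)={a,b}  FIRST(B)={a,b}

FIRST(B) = ["a", "b"]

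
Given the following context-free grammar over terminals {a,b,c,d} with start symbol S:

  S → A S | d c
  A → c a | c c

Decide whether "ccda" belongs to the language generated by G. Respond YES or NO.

Convert to CNF:
  S -> A S | T2 T0
  A -> T0 T0 | T0 T1
  T0 -> c
  T1 -> a
  T2 -> d

CYK table (by increasing span):
  cell(0,0) c: {T0}  orig:{}
  cell(1,1) c: {T0}  orig:{}
  cell(2,2) d: {T2}  orig:{}
  cell(3,3) a: {T1}  orig:{}
  cell(0,1) cc: {A}
  cell(1,2) cd: ∅
  cell(2,3) da: ∅
  cell(0,2) ccd: ∅
  cell(1,3) cda: ∅
  cell(0,3) ccda: ∅

S ∉ T[0,3] ⇒ NO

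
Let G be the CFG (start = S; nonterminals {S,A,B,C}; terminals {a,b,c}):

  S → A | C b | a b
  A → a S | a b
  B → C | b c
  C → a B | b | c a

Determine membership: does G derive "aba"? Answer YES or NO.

CNF form of G:
  S -> C T1 | T0 S | T0 T1
  A -> T0 S | T0 T1
  B -> T0 B | T1 T2 | T2 T0 | b
  C -> T0 B | T2 T0 | b
  T0 -> a
  T1 -> b
  T2 -> c

CYK fill:
  [0..0]={T0}  "a"  orig:{}
  [1..1]={B,C,T1}  "b"  orig:{B,C}
  [2..2]={T0}  "a"  orig:{}
  [0..1]={A,B,C,S}  "ab"
  [1..2]=∅  "ba"
  [0..2]=∅  "aba"

S ∉ T[0,2] ⇒ NO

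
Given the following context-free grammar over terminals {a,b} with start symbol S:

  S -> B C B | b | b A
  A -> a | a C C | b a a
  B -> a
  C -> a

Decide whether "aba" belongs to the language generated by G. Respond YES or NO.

Convert to CNF:
  S -> B X4 | T1 A | b
  A -> T0 X2 | T1 X3 | a
  B -> a
  C -> a
  T0 -> a
  T1 -> b
  X2 -> C C
  X3 -> T0 T0
  X4 -> C B

CYK table (by increasing span):
  cell(0,0) a: {A,B,C,T0}  orig:{A,B,C}
  cell(1,1) b: {S,T1}  orig:{S}
  cell(2,2) a: {A,B,C,T0}  orig:{A,B,C}
  cell(0,1) ab: ∅
  cell(1,2) ba: {S}
  cell(0,2) aba: ∅

S ∉ T[0,2] ⇒ NO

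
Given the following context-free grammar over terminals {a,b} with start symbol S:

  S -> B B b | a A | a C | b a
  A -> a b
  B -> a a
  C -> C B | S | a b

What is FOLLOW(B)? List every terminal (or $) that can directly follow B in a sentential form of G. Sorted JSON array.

FIRST iteration:
pass 1:
  A via A→a b: +{a}
  B via B→a a: +{a}
  C via C→a b: +{a}
  S via S→B B b: +{a}
  S via S→b a: +{b}
  FIRST[S]={a,b}  FIRST[A]={a}  FIRST[B]={a}  FIRST[C]={a}
pass 2:
  C via C→S: +{b}
  FIRST[S]={a,b}  FIRST[A]={a}  FIRST[B]={a}  FIRST[C]={a,b}
pass 3: (no change)
  FIRST[S]={a,b}  FIRST[A]={a}  FIRST[B]={a}  FIRST[C]={a,b}

FOLLOW iteration:
seed FOLLOW(S) with $
round 1:
  C→C B: FOLLOW(C) ⊇ FIRST(B) = {a}; new: +{a}
  C→C B: FOLLOW(B) ⊇ FOLLOW(C) ⊇ {a}; new: +{a}
  C→S: FOLLOW(S) ⊇ FOLLOW(C) ⊇ {a}; new: +{a}
  S→B B b: FOLLOW(B) ⊇ FIRST(b) = {b}; new: +{b}
  S→a A: FOLLOW(A) ⊇ FOLLOW(S) ⊇ {$,a}; new: +{$,a}
  S→a C: FOLLOW(C) ⊇ FOLLOW(S) ⊇ {$,a}; new: +{$}
  FOLLOW[S]={$,a}  FOLLOW[A]={$,a}  FOLLOW[B]={a,b}  FOLLOW[C]={$,a}
round 2:
  C→C B: FOLLOW(B) ⊇ FOLLOW(C) ⊇ {$,a}; new: +{$}
  FOLLOW[S]={$,a}  FOLLOW[A]={$,a}  FOLLOW[B]={$,a,b}  FOLLOW[C]={$,a}
round 3: done
  FOLLOW[S]={$,a}  FOLLOW[A]={$,a}  FOLLOW[B]={$,a,b}  FOLLOW[C]={$,a}

FOLLOW(B) = ["$", "a", "b"]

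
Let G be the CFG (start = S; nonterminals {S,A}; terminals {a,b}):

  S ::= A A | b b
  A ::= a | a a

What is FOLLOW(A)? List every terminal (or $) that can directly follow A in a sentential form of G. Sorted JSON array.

FIRST iteration:
pass 1:
  A via A→a: +{a}
  S via S→A A: +{a}
  S via S→b b: +{b}
  FIRST[S]={a,b}  FIRST[A]={a}
pass 2: — fixpoint
  FIRST[S]={a,b}  FIRST[A]={a}

FOLLOW iteration:
seed FOLLOW(S) with $
round 1:
  S→A A: FOLLOW(A) ⊇ FIRST(A) = {a}; new: +{a}
  S→A A: FOLLOW(A) ⊇ FOLLOW(S) ⊇ {$}; new: +{$}
  FOLLOW[S]={$}  FOLLOW[A]={$,a}
round 2: — fixpoint
  FOLLOW[S]={$}  FOLLOW[A]={$,a}

FOLLOW(A) = ["$", "a"]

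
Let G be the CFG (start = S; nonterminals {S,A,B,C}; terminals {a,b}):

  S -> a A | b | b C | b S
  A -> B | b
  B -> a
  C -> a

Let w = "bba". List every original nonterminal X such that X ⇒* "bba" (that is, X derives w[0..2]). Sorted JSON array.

CNF form of G:
  S -> T0 A | T1 C | T1 S | b
  A -> a | b
  B -> a
  C -> a
  T0 -> a
  T1 -> b

CYK fill — only the sub-triangle for w[0..2]:
  cell(0,0) b: {A,S,T1}  orig:{A,S}
  cell(1,1) b: {A,S,T1}  orig:{A,S}
  cell(2,2) a: {A,B,C,T0}  orig:{A,B,C}
  cell(0,1) bb: {S}
  cell(1,2) ba: {S}
  cell(0,2) bba: {S}

Original NTs in T[0,2] deriving "bba": ["S"]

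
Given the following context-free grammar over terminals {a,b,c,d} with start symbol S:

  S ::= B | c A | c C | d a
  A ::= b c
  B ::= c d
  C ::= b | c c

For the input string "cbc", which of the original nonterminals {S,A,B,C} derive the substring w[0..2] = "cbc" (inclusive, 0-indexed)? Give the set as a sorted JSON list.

CNF form of G:
  S -> T1 A | T1 C | T1 T2 | T2 T3
  A -> T0 T1
  B -> T1 T2
  C -> T1 T1 | b
  T0 -> b
  T1 -> c
  T2 -> d
  T3 -> a

Fill CYK table bottom-up — only the sub-triangle for w[0..2]:
  T[0,0] 'c' = {T1}  orig:{}
  T[1,1] 'b' = {C,T0}  orig:{C}
  T[2,2] 'c' = {T1}  orig:{}
  T[0,1] 'cb' = {S}
  T[1,2] 'bc' = {A}
  T[0,2] 'cbc' = {S}

Original NTs in T[0,2] deriving "cbc": ["S"]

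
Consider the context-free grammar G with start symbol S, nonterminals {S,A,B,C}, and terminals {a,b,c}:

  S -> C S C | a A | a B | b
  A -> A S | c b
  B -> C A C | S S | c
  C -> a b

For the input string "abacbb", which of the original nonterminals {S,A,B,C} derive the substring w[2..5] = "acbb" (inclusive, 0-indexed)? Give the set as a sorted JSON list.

Convert to CNF:
  S -> C X4 | T2 A | T2 B | b
  A -> A S | T0 T1
  B -> C X3 | S S | c
  C -> T2 T1
  T0 -> c
  T1 -> b
  T2 -> a
  X3 -> A C
  X4 -> S C

CYK table (by increasing span) — only the sub-triangle for w[2..5]:
  T[2,2] 'a' = {T2}  orig:{}
  T[3,3] 'c' = {B,T0}  orig:{B}
  T[4,4] 'b' = {S,T1}  orig:{S}
  T[5,5] 'b' = {S,T1}  orig:{S}
  T[2,3] 'ac' = {S}
  T[3,4] 'cb' = {A}
  T[4,5] 'bb' = {B}
  T[2,4] 'acb' = {B,S}
  T[3,5] 'cbb' = {A}
  T[2,5] 'acbb' = {B,S}

Original NTs in T[2,5] deriving "acbb": ["B", "S"]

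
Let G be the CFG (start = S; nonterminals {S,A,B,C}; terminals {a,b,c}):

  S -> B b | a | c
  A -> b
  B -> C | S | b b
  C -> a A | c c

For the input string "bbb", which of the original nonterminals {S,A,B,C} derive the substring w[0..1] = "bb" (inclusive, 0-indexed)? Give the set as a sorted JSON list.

CNF form of G:
  S -> B T0 | a | c
  A -> b
  B -> B T0 | T0 T0 | T1 A | T2 T2 | a | c
  C -> T1 A | T2 T2
  T0 -> b
  T1 -> a
  T2 -> c

CYK fill — only the sub-triangle for w[0..1]:
  T[0,0] 'b' = {A,T0}  orig:{A}
  T[1,1] 'b' = {A,T0}  orig:{A}
  T[0,1] 'bb' = {B}

Original NTs in T[0,1] deriving "bb": ["B"]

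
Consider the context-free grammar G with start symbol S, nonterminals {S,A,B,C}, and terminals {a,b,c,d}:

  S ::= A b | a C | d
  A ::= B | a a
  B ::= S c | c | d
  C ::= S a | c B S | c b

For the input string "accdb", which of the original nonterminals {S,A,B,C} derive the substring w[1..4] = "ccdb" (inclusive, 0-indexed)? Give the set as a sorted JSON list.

CNF form of G:
  S -> A T2 | T1 C | d
  A -> S T0 | T1 T1 | c | d
  B -> S T0 | c | d
  C -> S T1 | T0 T2 | T0 X3
  T0 -> c
  T1 -> a
  T2 -> b
  X3 -> B S

CYK fill (cells [i..j] with 1 ≤ i ≤ j ≤ 4 only):
  cell(1,1) c: {A,B,T0}  orig:{A,B}
  cell(2,2) c: {A,B,T0}  orig:{A,B}
  cell(3,3) d: {A,B,S}
  cell(4,4) b: {T2}  orig:{}
  cell(1,2) cc: ∅
  cell(2,3) cd: {X3}  orig:{}
  cell(3,4) db: {S}
  cell(1,3) ccd: {C}
  cell(2,4) cdb: {X3}  orig:{}
  cell(1,4) ccdb: {C}

Original NTs in T[1,4] deriving "ccdb": ["C"]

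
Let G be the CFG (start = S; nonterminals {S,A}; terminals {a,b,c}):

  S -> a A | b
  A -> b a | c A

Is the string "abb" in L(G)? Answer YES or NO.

CNF form of G:
  S -> T1 A | b
  A -> T0 T1 | T2 A
  T0 -> b
  T1 -> a
  T2 -> c

Fill CYK table bottom-up:
  T[0,0] 'a' = {T1}  orig:{}
  T[1,1] 'b' = {S,T0}  orig:{S}
  T[2,2] 'b' = {S,T0}  orig:{S}
  T[0,1] 'ab' = ∅
  T[1,2] 'bb' = ∅
  T[0,2] 'abb' = ∅

S ∉ T[0,2] ⇒ NO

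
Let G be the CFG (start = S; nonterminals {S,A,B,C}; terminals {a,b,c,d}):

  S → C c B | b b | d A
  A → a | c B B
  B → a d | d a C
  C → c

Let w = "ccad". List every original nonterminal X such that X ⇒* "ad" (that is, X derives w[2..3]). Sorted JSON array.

Convert to CNF:
  S -> C X6 | T2 A | T3 T3
  A -> T0 X4 | a
  B -> T1 T2 | T2 X5
  C -> c
  T0 -> c
  T1 -> a
  T2 -> d
  T3 -> b
  X4 -> B B
  X5 -> T1 C
  X6 -> T0 B

Fill CYK table bottom-up — only the sub-triangle for w[2..3]:
  T[2,2] 'a' = {A,T1}  orig:{A}
  T[3,3] 'd' = {T2}  orig:{}
  T[2,3] 'ad' = {B}

Original NTs in T[2,3] deriving "ad": ["B"]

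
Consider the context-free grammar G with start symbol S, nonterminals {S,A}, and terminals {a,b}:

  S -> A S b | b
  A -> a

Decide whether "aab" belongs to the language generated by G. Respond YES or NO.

CNF form of G:
  S -> A X1 | b
  A -> a
  T0 -> b
  X1 -> S T0

CYK fill:
  [0..0]={A}  "a"
  [1..1]={A}  "a"
  [2..2]={S,T0}  "b"  orig:{S}
  [0..1]=∅  "aa"
  [1..2]=∅  "ab"
  [0..2]=∅  "aab"

S ∉ T[0,2] ⇒ NO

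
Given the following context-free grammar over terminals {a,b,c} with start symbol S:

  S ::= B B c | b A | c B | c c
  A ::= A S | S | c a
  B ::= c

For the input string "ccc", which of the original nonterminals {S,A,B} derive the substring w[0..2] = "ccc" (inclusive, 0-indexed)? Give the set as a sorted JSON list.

CNF form of G:
  S -> B X4 | T0 B | T0 T0 | T1 A
  A -> A S | B X3 | T0 B | T0 T0 | T0 T2 | T1 A
  B -> c
  T0 -> c
  T1 -> b
  T2 -> a
  X3 -> B T0
  X4 -> B T0

CYK table (by increasing span), restricted to cells inside w[0..2]:
  T[0,0] 'c' = {B,T0}  orig:{B}
  T[1,1] 'c' = {B,T0}  orig:{B}
  T[2,2] 'c' = {B,T0}  orig:{B}
  T[0,1] 'cc' = {A,S,X3,X4}  orig:{A,S}
  T[1,2] 'cc' = {A,S,X3,X4}  orig:{A,S}
  T[0,2] 'ccc' = {A,S}

Original NTs in T[0,2] deriving "ccc": ["A", "S"]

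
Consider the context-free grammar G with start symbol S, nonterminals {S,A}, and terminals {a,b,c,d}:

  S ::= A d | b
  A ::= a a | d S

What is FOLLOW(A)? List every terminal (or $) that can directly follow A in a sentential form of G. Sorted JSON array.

FIRST sets, iterate to fixpoint:
[1]
  A via A→a a: +{a}
  A via A→d S: +{d}
  S via S→A d: +{a,d}
  S via S→b: +{b}
  FIRST[S]={a,b,d}  FIRST[A]={a,d}
[2] (stable)
  FIRST[S]={a,b,d}  FIRST[A]={a,d}

FOLLOW sets:
seed FOLLOW(S) with $
round 1:
  S→A d: FOLLOW(A) ⊇ FIRST(d) = {d}; new: +{d}
  S: {$}  A: {d}
round 2:
  A→d S: FOLLOW(S) ⊇ FOLLOW(A) ⊇ {d}; new: +{d}
  S: {$,d}  A: {d}
round 3: done
  S: {$,d}  A: {d}

FOLLOW(A) = ["d"]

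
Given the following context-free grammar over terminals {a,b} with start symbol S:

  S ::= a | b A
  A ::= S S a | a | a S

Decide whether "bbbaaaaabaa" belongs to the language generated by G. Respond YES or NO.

Convert to CNF:
  S -> T1 A | a
  A -> S X2 | T0 S | a
  T0 -> a
  T1 -> b
  X2 -> S T0

CYK fill:
  cell(0,0) b: {T1}  orig:{}
  cell(1,1) b: {T1}  orig:{}
  cell(2,2) b: {T1}  orig:{}
  cell(3,3) a: {A,S,T0}  orig:{A,S}
  cell(4,4) a: {A,S,T0}  orig:{A,S}
  cell(5,5) a: {A,S,T0}  orig:{A,S}
  cell(6,6) a: {A,S,T0}  orig:{A,S}
  cell(7,7) a: {A,S,T0}  orig:{A,S}
  cell(8,8) b: {T1}  orig:{}
  cell(9,9) a: {A,S,T0}  orig:{A,S}
  cell(10,10) a: {A,S,T0}  orig:{A,S}
  cell(0,1) bb: ∅
  cell(1,2) bb: ∅
  cell(2,3) ba: {S}
  cell(3,4) aa: {A,X2}  orig:{A}
  cell(4,5) aa: {A,X2}  orig:{A}
  cell(5,6) aa: {A,X2}  orig:{A}
  cell(6,7) aa: {A,X2}  orig:{A}
  cell(7,8) ab: ∅
  cell(8,9) ba: {S}
  cell(9,10) aa: {A,X2}  orig:{A}
  cell(0,2) bbb: ∅
  cell(1,3) bba: ∅
  cell(2,4) baa: {S,X2}  orig:{S}
  cell(3,5) aaa: {A}
  cell(4,6) aaa: {A}
  cell(5,7) aaa: {A}
  cell(6,8) aab: ∅
  cell(7,9) aba: {A}
  cell(8,10) baa: {S,X2}  orig:{S}
  cell(0,3) bbba: ∅
  cell(1,4) bbaa: ∅
  cell(2,5) baaa: {A,S,X2}  orig:{A,S}
  cell(3,6) aaaa: ∅
  cell(4,7) aaaa: ∅
  cell(5,8) aaab: ∅
  cell(6,9) aaba: ∅
  cell(7,10) abaa: {A}
  cell(0,4) bbbaa: ∅
  cell(1,5) bbaaa: {S}
  cell(2,6) baaaa: {A,X2}  orig:{A}
  cell(3,7) aaaaa: ∅
  cell(4,8) aaaab: ∅
  cell(5,9) aaaba: ∅
  cell(6,10) aabaa: ∅
  cell(0,5) bbbaaa: ∅
  cell(1,6) bbaaaa: {S,X2}  orig:{S}
  cell(2,7) baaaaa: {A}
  cell(3,8) aaaaab: ∅
  cell(4,9) aaaaba: ∅
  cell(5,10) aaabaa: ∅
  cell(0,6) bbbaaaa: ∅
  cell(1,7) bbaaaaa: {A,S,X2}  orig:{A,S}
  cell(2,8) baaaaab: ∅
  cell(3,9) aaaaaba: ∅
  cell(4,10) aaaabaa: ∅
  cell(0,7) bbbaaaaa: {S}
  cell(1,8) bbaaaaab: ∅
  cell(2,9) baaaaaba: ∅
  cell(3,10) aaaaabaa: ∅
  cell(0,8) bbbaaaaab: ∅
  cell(1,9) bbaaaaaba: ∅
  cell(2,10) baaaaabaa: ∅
  cell(0,9) bbbaaaaaba: ∅
  cell(1,10) bbaaaaabaa: {A}
  cell(0,10) bbbaaaaabaa: {A,S}

S ∈ T[0,10] ⇒ YES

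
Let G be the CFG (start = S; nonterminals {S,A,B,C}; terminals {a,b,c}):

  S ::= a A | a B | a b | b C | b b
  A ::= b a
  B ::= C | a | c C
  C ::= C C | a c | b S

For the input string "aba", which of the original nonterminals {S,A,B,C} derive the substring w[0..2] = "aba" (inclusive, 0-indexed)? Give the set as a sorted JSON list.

Convert to CNF:
  S -> T0 C | T0 T0 | T1 A | T1 B | T1 T0
  A -> T0 T1
  B -> C C | T0 S | T1 T2 | T2 C | a
  C -> C C | T0 S | T1 T2
  T0 -> b
  T1 -> a
  T2 -> c

CYK fill, restricted to cells inside w[0..2]:
  cell(0,0) a: {B,T1}  orig:{B}
  cell(1,1) b: {T0}  orig:{}
  cell(2,2) a: {B,T1}  orig:{B}
  cell(0,1) ab: {S}
  cell(1,2) ba: {A}
  cell(0,2) aba: {S}

Original NTs in T[0,2] deriving "aba": ["S"]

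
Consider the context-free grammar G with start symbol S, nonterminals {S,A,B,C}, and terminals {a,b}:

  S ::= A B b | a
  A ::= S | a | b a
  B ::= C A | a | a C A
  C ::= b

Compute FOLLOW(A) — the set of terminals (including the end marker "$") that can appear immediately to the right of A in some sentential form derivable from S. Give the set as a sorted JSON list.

FIRST iteration:
[1]
  A via A→a: +{a}
  A via A→b a: +{b}
  B via B→a: +{a}
  C via C→b: +{b}
  S via S→A B b: +{a,b}
  FIRST(S)={a,b}  FIRST(A)={a,b}  FIRST(B)={a}  FIRST(C)={b}
[2]
  B via B→C A: +{b}
  FIRST(S)={a,b}  FIRST(A)={a,b}  FIRST(B)={a,b}  FIRST(C)={b}
[3] — fixpoint
  FIRST(S)={a,b}  FIRST(A)={a,b}  FIRST(B)={a,b}  FIRST(C)={b}

FOLLOW iteration:
seed FOLLOW(S) with $
round 1:
  B→C A: FOLLOW(C) ⊇ FIRST(A) = {a,b}; new: +{a,b}
  S→A B b: FOLLOW(A) ⊇ FIRST(B) = {a,b}; new: +{a,b}
  S→A B b: FOLLOW(B) ⊇ FIRST(b) = {b}; new: +{b}
  S: {$}  A: {a,b}  B: {b}  C: {a,b}
round 2:
  A→S: FOLLOW(S) ⊇ FOLLOW(A) ⊇ {a,b}; new: +{a,b}
  S: {$,a,b}  A: {a,b}  B: {b}  C: {a,b}
round 3: (stable)
  S: {$,a,b}  A: {a,b}  B: {b}  C: {a,b}

FOLLOW(A) = ["a", "b"]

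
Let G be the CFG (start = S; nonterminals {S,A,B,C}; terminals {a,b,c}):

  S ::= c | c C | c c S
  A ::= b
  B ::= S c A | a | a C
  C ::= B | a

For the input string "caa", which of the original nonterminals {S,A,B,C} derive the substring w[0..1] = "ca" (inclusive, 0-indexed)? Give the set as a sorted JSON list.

CNF form of G:
  S -> T0 C | T0 X4 | c
  A -> b
  B -> S X2 | T1 C | a
  C -> S X3 | T1 C | a
  T0 -> c
  T1 -> a
  X2 -> T0 A
  X3 -> T0 A
  X4 -> T0 S

CYK table (by increasing span) (cells [i..j] with 0 ≤ i ≤ j ≤ 1 only):
  T[0,0] 'c' = {S,T0}  orig:{S}
  T[1,1] 'a' = {B,C,T1}  orig:{B,C}
  T[0,1] 'ca' = {S}

Original NTs in T[0,1] deriving "ca": ["S"]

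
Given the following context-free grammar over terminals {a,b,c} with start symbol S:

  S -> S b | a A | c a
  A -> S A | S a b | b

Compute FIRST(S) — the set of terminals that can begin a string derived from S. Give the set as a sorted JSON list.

Compute FIRST by fixpoint:
[1]
  A via A→b: +{b}
  S via S→a A: +{a}
  S via S→c a: +{c}
  FIRST(S)={a,c}  FIRST(A)={b}
[2]
  A via A→S A: +{a,c}
  FIRST(S)={a,c}  FIRST(A)={a,b,c}
[3] (no change)
  FIRST(S)={a,c}  FIRST(A)={a,b,c}

FIRST(S) = ["a", "c"]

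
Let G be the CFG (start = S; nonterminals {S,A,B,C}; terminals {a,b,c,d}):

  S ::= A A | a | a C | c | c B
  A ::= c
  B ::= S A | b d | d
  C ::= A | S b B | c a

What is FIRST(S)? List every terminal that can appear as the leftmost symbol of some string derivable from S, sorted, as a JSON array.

FIRST sets, iterate to fixpoint:
iter 1:
  A via A→c: +{c}
  B via B→b d: +{b}
  B via B→d: +{d}
  C via C→A: +{c}
  S via S→A A: +{c}
  S via S→a: +{a}
  FIRST[S]={a,c}  FIRST[A]={c}  FIRST[B]={b,d}  FIRST[C]={c}
iter 2:
  B via B→S A: +{a,c}
  C via C→S b B: +{a}
  FIRST[S]={a,c}  FIRST[A]={c}  FIRST[B]={a,b,c,d}  FIRST[C]={a,c}
iter 3: done
  FIRST[S]={a,c}  FIRST[A]={c}  FIRST[B]={a,b,c,d}  FIRST[C]={a,c}

FIRST(S) = ["a", "c"]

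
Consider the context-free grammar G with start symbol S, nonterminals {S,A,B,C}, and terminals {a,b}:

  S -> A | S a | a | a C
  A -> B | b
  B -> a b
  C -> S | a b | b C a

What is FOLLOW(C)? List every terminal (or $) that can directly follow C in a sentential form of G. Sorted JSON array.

FIRST iteration:
pass 1:
  A via A→b: +{b}
  B via B→a b: +{a}
  C via C→a b: +{a}
  C via C→b C a: +{b}
  S via S→A: +{b}
  S via S→a: +{a}
  S: {a,b}  A: {b}  B: {a}  C: {a,b}
pass 2:
  A via A→B: +{a}
  S: {a,b}  A: {a,b}  B: {a}  C: {a,b}
pass 3: done
  S: {a,b}  A: {a,b}  B: {a}  C: {a,b}

FOLLOW iteration:
FOLLOW(S) := {$}
round 1:
  C→b C a: FOLLOW(C) ⊇ FIRST(a) = {a}; new: +{a}
  S→A: FOLLOW(A) ⊇ FOLLOW(S) ⊇ {$}; new: +{$}
  S→S a: FOLLOW(S) ⊇ FIRST(a) = {a}; new: +{a}
  S→a C: FOLLOW(C) ⊇ FOLLOW(S) ⊇ {$,a}; new: +{$}
  FOLLOW[S]={$,a}  FOLLOW[A]={$}  FOLLOW[B]={}  FOLLOW[C]={$,a}
round 2:
  A→B: FOLLOW(B) ⊇ FOLLOW(A) ⊇ {$}; new: +{$}
  S→A: FOLLOW(A) ⊇ FOLLOW(S) ⊇ {$,a}; new: +{a}
  FOLLOW[S]={$,a}  FOLLOW[A]={$,a}  FOLLOW[B]={$}  FOLLOW[C]={$,a}
round 3:
  A→B: FOLLOW(B) ⊇ FOLLOW(A) ⊇ {$,a}; new: +{a}
  FOLLOW[S]={$,a}  FOLLOW[A]={$,a}  FOLLOW[B]={$,a}  FOLLOW[C]={$,a}
round 4: (no change)
  FOLLOW[S]={$,a}  FOLLOW[A]={$,a}  FOLLOW[B]={$,a}  FOLLOW[C]={$,a}

FOLLOW(C) = ["$", "a"]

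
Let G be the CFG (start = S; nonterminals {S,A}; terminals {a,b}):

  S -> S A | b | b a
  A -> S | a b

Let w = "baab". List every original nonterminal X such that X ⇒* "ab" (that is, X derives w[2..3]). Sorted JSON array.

CNF form of G:
  S -> S A | T1 T0 | b
  A -> S A | T0 T1 | T1 T0 | b
  T0 -> a
  T1 -> b

Fill CYK table bottom-up, restricted to cells inside w[2..3]:
  [2..2]={T0}  "a"  orig:{}
  [3..3]={A,S,T1}  "b"  orig:{A,S}
  [2..3]={A}  "ab"

Original NTs in T[2,3] deriving "ab": ["A"]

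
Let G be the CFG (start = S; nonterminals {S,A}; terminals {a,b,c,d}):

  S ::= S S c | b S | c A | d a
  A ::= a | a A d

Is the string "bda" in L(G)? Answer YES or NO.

Convert to CNF:
  S -> S X5 | T1 T0 | T2 A | T3 S
  A -> T0 X4 | a
  T0 -> a
  T1 -> d
  T2 -> c
  T3 -> b
  X4 -> A T1
  X5 -> S T2

CYK table (by increasing span):
  T[0,0] 'b' = {T3}  orig:{}
  T[1,1] 'd' = {T1}  orig:{}
  T[2,2] 'a' = {A,T0}  orig:{A}
  T[0,1] 'bd' = ∅
  T[1,2] 'da' = {S}
  T[0,2] 'bda' = {S}

S ∈ T[0,2] ⇒ YES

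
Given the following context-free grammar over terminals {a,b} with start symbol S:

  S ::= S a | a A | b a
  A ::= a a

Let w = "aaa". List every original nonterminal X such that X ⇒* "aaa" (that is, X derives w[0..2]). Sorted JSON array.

Convert to CNF:
  S -> S T0 | T0 A | T1 T0
  A -> T0 T0
  T0 -> a
  T1 -> b

CYK table (by increasing span) — only the sub-triangle for w[0..2]:
  cell(0,0) a: {T0}  orig:{}
  cell(1,1) a: {T0}  orig:{}
  cell(2,2) a: {T0}  orig:{}
  cell(0,1) aa: {A}
  cell(1,2) aa: {A}
  cell(0,2) aaa: {S}

Original NTs in T[0,2] deriving "aaa": ["S"]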